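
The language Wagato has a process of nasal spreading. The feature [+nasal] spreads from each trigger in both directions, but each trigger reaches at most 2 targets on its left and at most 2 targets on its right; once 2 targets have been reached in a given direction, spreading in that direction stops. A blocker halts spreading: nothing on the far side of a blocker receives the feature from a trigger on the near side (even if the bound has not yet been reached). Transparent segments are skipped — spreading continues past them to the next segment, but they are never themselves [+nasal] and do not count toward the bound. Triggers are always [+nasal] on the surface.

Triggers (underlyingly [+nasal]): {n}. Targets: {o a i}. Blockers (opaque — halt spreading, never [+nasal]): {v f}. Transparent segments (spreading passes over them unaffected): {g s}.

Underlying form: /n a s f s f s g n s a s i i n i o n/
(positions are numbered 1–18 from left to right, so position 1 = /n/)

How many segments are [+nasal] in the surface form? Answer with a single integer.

From /n/ at 1 rightward: 2 /a/ → [+nasal]; 3 /s/ transparent; 4 /f/ blocks.
From /n/ at 1 leftward: word edge.
From /n/ at 9 rightward: 10 /s/ transparent; 11 /a/ → [+nasal]; 12 /s/ transparent; 13 /i/ → [+nasal]; bound reached.
From /n/ at 9 leftward: 8 /g/ transparent; 7 /s/ transparent; 6 /f/ blocks.
From /n/ at 15 rightward: 16 /i/ → [+nasal]; 17 /o/ → [+nasal]; bound reached.
From /n/ at 15 leftward: 14 /i/ → [+nasal]; 13 /i/ → [+nasal]; bound reached.
From /n/ at 18 rightward: word edge.
From /n/ at 18 leftward: 17 /o/ → [+nasal]; 16 /i/ → [+nasal]; bound reached.
[+nasal] positions on the surface: 1 2 9 11 13 14 15 16 17 18.

10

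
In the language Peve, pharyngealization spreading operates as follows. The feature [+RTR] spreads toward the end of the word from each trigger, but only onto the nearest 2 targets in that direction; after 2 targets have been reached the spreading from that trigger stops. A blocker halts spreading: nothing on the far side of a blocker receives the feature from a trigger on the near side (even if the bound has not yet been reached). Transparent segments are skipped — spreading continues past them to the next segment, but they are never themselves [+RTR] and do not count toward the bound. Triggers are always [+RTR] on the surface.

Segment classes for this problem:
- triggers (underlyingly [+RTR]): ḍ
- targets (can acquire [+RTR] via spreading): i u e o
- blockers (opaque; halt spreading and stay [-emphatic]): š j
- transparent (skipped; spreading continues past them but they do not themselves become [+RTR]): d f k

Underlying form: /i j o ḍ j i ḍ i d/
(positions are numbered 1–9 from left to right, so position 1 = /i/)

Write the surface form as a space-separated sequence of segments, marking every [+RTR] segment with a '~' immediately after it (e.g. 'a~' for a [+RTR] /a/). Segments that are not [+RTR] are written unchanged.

From /ḍ/ at 4 rightward: 5 /j/ blocks.
From /ḍ/ at 7 rightward: 8 /i/ → [+RTR]; 9 /d/ transparent; word edge.
Targets with no active source: positions 1 3 6 stay [-emphatic].
[+RTR] positions on the surface: 4 7 8.

i j o ḍ~ j i ḍ~ i~ d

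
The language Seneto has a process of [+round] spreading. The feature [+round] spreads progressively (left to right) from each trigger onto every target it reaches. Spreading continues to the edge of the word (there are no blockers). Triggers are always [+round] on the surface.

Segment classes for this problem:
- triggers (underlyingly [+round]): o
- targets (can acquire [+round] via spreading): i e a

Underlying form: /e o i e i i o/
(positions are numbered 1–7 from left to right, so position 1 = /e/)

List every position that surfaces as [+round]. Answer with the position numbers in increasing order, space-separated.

2 3 4 5 6 7

From /o/ at 2 rightward: 3 /i/ → [+round]; 4 /e/ → [+round]; 5 /i/ → [+round]; 6 /i/ → [+round]; 7 /o/ is itself a trigger — this domain ends here.
From /o/ at 7 rightward: word edge.
Target with no active source: position 1 stays [-round].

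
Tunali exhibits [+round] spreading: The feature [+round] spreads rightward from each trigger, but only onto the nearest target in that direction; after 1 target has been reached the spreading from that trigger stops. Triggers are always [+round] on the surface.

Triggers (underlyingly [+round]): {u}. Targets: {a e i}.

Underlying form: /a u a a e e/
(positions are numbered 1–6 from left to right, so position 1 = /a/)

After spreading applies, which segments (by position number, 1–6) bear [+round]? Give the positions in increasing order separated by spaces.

2 3

From /u/ at 2 rightward: 3 /a/ → [+round]; bound reached.
Targets with no active source: positions 1 4 5 6 stay [-round].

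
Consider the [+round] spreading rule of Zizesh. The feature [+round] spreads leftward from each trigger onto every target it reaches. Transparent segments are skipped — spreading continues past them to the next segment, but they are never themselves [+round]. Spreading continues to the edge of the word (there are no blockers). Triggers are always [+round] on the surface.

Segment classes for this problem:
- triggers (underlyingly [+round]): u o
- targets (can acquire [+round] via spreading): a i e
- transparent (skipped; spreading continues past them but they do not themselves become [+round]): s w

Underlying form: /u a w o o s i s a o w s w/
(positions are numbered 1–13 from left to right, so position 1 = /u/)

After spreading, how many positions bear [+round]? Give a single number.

7

From /u/ at 1 leftward: word edge.
From /o/ at 4 leftward: 3 /w/ transparent; 2 /a/ → [+round]; 1 /u/ is itself a trigger — this domain ends here.
From /o/ at 5 leftward: 4 /o/ is itself a trigger — this domain ends here.
From /o/ at 10 leftward: 9 /a/ → [+round]; 8 /s/ transparent; 7 /i/ → [+round]; 6 /s/ transparent; 5 /o/ is itself a trigger — this domain ends here.
[+round] positions on the surface: 1 2 4 5 7 9 10.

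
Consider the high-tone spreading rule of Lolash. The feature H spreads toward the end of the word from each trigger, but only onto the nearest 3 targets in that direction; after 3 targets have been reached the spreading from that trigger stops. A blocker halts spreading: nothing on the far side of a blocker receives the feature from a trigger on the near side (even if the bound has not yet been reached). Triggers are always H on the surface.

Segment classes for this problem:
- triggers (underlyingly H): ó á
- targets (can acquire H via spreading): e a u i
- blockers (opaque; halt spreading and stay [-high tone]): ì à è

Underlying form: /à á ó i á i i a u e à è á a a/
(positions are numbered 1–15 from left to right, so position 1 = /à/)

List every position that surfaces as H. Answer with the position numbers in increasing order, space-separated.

From /á/ at 2 rightward: 3 /ó/ is itself a trigger — this domain ends here.
From /ó/ at 3 rightward: 4 /i/ → H; 5 /á/ is itself a trigger — this domain ends here.
From /á/ at 5 rightward: 6 /i/ → H; 7 /i/ → H; 8 /a/ → H; bound reached.
From /á/ at 13 rightward: 14 /a/ → H; 15 /a/ → H; word edge.
Targets with no active source: positions 9 10 stay [-high tone].

2 3 4 5 6 7 8 13 14 15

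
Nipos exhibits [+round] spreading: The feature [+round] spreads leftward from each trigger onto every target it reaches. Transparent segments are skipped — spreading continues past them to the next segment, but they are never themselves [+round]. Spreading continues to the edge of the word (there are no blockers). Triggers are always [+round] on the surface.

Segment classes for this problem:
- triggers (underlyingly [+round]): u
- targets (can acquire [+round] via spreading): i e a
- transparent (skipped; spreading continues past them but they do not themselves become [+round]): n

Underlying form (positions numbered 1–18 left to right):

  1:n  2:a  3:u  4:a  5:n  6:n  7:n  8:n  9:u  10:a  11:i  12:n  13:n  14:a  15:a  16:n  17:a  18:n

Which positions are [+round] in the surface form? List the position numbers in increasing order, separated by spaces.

2 3 4 9

From /u/ at 3 leftward: 2 /a/ → [+round]; 1 /n/ transparent; word edge.
From /u/ at 9 leftward: 8 /n/ transparent; 7 /n/ transparent; 6 /n/ transparent; 5 /n/ transparent; 4 /a/ → [+round]; 3 /u/ is itself a trigger — this domain ends here.
Targets with no active source: positions 10 11 14 15 17 stay [-round].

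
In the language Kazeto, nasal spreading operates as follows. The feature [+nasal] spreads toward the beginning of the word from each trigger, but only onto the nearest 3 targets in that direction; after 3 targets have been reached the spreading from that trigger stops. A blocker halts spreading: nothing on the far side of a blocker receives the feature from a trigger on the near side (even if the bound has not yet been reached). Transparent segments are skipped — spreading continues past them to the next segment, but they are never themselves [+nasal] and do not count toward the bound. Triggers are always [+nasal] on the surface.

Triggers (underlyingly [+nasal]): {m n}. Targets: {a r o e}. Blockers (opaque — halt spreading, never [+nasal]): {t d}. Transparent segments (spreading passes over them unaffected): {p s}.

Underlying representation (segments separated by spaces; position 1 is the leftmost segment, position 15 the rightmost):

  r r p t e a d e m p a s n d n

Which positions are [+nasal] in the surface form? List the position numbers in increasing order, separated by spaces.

8 9 11 13 15

From /m/ at 9 leftward: 8 /e/ → [+nasal]; 7 /d/ blocks.
From /n/ at 13 leftward: 12 /s/ transparent; 11 /a/ → [+nasal]; 10 /p/ transparent; 9 /m/ is itself a trigger — this domain ends here.
From /n/ at 15 leftward: 14 /d/ blocks.
Targets with no active source: positions 1 2 5 6 stay [-nasal].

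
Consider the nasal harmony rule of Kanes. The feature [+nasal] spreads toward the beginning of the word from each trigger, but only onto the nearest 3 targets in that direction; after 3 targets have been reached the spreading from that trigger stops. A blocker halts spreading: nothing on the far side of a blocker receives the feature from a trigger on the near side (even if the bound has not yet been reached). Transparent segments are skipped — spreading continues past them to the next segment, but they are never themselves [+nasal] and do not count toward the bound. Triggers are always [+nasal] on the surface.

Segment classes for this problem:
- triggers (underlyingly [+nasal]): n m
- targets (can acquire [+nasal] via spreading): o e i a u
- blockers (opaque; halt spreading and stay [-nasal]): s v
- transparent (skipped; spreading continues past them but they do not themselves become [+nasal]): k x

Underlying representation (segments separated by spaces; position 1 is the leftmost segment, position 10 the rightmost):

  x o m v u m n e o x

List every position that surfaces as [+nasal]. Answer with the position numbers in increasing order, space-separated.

2 3 5 6 7

From /m/ at 3 leftward: 2 /o/ → [+nasal]; 1 /x/ transparent; word edge.
From /m/ at 6 leftward: 5 /u/ → [+nasal]; 4 /v/ blocks.
From /n/ at 7 leftward: 6 /m/ is itself a trigger — this domain ends here.
Targets with no active source: positions 8 9 stay [-nasal].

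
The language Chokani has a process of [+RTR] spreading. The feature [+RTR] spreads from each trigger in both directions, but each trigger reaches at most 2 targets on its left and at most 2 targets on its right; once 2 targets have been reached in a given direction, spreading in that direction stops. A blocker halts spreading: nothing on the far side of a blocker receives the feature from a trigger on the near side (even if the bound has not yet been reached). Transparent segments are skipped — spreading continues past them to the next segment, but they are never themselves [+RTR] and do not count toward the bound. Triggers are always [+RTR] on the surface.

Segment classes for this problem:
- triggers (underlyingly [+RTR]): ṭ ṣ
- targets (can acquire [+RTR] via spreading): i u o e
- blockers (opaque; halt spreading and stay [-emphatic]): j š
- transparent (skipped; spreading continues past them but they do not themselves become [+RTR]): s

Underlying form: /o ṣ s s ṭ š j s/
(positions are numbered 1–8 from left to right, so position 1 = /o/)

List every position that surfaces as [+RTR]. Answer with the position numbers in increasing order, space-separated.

From /ṣ/ at 2 rightward: 3 /s/ transparent; 4 /s/ transparent; 5 /ṭ/ is itself a trigger — this domain ends here.
From /ṣ/ at 2 leftward: 1 /o/ → [+RTR]; word edge.
From /ṭ/ at 5 rightward: 6 /š/ blocks.
From /ṭ/ at 5 leftward: 4 /s/ transparent; 3 /s/ transparent; 2 /ṣ/ is itself a trigger — this domain ends here.

1 2 5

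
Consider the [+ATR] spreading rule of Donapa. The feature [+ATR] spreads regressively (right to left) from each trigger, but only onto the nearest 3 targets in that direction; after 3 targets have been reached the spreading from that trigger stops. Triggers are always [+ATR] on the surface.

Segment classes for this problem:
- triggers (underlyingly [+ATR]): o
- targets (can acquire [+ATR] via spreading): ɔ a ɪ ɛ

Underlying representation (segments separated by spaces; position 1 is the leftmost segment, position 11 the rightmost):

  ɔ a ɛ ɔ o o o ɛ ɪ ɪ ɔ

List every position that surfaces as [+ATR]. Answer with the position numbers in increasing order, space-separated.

From /o/ at 5 leftward: 4 /ɔ/ → [+ATR]; 3 /ɛ/ → [+ATR]; 2 /a/ → [+ATR]; bound reached.
From /o/ at 6 leftward: 5 /o/ is itself a trigger — this domain ends here.
From /o/ at 7 leftward: 6 /o/ is itself a trigger — this domain ends here.
Targets with no active source: positions 1 8 9 10 11 stay [-ATR].

2 3 4 5 6 7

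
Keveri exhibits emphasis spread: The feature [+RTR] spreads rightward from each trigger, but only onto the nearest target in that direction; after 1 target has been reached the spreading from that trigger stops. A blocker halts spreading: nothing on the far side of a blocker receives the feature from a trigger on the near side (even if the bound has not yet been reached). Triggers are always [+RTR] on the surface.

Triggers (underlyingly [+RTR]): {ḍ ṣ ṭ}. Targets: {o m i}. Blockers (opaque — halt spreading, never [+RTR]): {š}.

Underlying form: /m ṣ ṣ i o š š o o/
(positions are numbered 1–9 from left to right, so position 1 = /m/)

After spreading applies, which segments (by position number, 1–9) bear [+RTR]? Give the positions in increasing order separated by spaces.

2 3 4

From /ṣ/ at 2 rightward: 3 /ṣ/ is itself a trigger — this domain ends here.
From /ṣ/ at 3 rightward: 4 /i/ → [+RTR]; bound reached.
Targets with no active source: positions 1 5 8 9 stay [-emphatic].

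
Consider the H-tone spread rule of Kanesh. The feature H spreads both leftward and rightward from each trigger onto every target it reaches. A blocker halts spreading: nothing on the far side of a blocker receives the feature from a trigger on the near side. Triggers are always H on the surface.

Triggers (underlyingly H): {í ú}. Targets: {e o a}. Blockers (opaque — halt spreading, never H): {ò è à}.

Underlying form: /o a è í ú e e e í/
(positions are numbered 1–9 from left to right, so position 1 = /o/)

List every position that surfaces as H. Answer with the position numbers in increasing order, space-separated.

From /í/ at 4 rightward: 5 /ú/ is itself a trigger — this domain ends here.
From /í/ at 4 leftward: 3 /è/ blocks.
From /ú/ at 5 rightward: 6 /e/ → H; 7 /e/ → H; 8 /e/ → H; 9 /í/ is itself a trigger — this domain ends here.
From /ú/ at 5 leftward: 4 /í/ is itself a trigger — this domain ends here.
From /í/ at 9 rightward: word edge.
From /í/ at 9 leftward: 8 /e/ → H; 7 /e/ → H; 6 /e/ → H; 5 /ú/ is itself a trigger — this domain ends here.
Targets with no active source: positions 1 2 stay [-high tone].

4 5 6 7 8 9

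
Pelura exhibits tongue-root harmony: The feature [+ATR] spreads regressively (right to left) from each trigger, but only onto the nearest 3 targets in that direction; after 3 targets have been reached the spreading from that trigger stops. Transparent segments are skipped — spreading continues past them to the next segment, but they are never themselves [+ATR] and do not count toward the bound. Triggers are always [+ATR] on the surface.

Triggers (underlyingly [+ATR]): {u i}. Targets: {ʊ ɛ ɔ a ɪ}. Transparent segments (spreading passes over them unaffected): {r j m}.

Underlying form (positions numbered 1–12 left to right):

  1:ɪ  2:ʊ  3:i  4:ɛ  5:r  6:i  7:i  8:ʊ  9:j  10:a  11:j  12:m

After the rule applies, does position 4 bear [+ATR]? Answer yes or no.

From /i/ at 3 leftward: 2 /ʊ/ → [+ATR]; 1 /ɪ/ → [+ATR]; word edge.
From /i/ at 6 leftward: 5 /r/ transparent; 4 /ɛ/ → [+ATR]; 3 /i/ is itself a trigger — this domain ends here.
From /i/ at 7 leftward: 6 /i/ is itself a trigger — this domain ends here.
Targets with no active source: positions 8 10 stay [-ATR].
[+ATR] positions on the surface: 1 2 3 4 6 7.

yes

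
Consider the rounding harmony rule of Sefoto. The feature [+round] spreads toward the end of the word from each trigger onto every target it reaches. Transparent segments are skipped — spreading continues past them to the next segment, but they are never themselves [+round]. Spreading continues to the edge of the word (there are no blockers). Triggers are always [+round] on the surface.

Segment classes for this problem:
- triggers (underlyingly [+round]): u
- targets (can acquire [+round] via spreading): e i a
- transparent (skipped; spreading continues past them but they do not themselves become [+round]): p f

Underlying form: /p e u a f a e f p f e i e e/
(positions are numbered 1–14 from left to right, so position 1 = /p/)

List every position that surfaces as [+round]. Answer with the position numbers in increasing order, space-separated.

From /u/ at 3 rightward: 4 /a/ → [+round]; 5 /f/ transparent; 6 /a/ → [+round]; 7 /e/ → [+round]; 8 /f/ transparent; 9 /p/ transparent; 10 /f/ transparent; 11 /e/ → [+round]; 12 /i/ → [+round]; 13 /e/ → [+round]; 14 /e/ → [+round]; word edge.
Target with no active source: position 2 stays [-round].

3 4 6 7 11 12 13 14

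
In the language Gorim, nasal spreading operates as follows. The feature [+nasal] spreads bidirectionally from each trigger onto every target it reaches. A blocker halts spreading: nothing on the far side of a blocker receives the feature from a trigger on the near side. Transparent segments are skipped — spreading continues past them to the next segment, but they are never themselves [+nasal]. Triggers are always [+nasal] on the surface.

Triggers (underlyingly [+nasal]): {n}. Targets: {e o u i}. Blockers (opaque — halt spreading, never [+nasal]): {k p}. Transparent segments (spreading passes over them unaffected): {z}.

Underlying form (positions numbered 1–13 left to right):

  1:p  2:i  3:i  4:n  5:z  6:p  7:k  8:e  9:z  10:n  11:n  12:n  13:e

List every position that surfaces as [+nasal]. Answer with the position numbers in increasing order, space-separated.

From /n/ at 4 rightward: 5 /z/ transparent; 6 /p/ blocks.
From /n/ at 4 leftward: 3 /i/ → [+nasal]; 2 /i/ → [+nasal]; 1 /p/ blocks.
From /n/ at 10 rightward: 11 /n/ is itself a trigger — this domain ends here.
From /n/ at 10 leftward: 9 /z/ transparent; 8 /e/ → [+nasal]; 7 /k/ blocks.
From /n/ at 11 rightward: 12 /n/ is itself a trigger — this domain ends here.
From /n/ at 11 leftward: 10 /n/ is itself a trigger — this domain ends here.
From /n/ at 12 rightward: 13 /e/ → [+nasal]; word edge.
From /n/ at 12 leftward: 11 /n/ is itself a trigger — this domain ends here.

2 3 4 8 10 11 12 13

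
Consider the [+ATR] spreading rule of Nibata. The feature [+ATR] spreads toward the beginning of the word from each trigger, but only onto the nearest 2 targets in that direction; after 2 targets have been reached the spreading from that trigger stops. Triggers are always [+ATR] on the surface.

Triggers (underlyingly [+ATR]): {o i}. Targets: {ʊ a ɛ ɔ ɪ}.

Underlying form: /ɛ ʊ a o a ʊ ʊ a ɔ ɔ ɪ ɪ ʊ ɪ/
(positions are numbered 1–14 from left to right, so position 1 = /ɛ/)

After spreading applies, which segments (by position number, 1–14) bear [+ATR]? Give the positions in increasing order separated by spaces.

From /o/ at 4 leftward: 3 /a/ → [+ATR]; 2 /ʊ/ → [+ATR]; bound reached.
Targets with no active source: positions 1 5 6 7 8 9 10 11 12 13 14 stay [-ATR].

2 3 4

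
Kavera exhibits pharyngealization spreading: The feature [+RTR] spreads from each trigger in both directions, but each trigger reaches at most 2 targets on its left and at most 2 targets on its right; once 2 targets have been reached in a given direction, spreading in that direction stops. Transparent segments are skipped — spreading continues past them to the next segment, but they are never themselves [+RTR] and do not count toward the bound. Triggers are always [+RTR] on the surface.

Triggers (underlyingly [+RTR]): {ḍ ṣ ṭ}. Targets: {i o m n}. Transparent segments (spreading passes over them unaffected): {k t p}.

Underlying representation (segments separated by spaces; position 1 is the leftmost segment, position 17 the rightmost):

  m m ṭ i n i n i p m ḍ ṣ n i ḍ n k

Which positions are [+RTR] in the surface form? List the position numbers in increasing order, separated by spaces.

1 2 3 4 5 8 10 11 12 13 14 15 16

From /ṭ/ at 3 rightward: 4 /i/ → [+RTR]; 5 /n/ → [+RTR]; bound reached.
From /ṭ/ at 3 leftward: 2 /m/ → [+RTR]; 1 /m/ → [+RTR]; bound reached.
From /ḍ/ at 11 rightward: 12 /ṣ/ is itself a trigger — this domain ends here.
From /ḍ/ at 11 leftward: 10 /m/ → [+RTR]; 9 /p/ transparent; 8 /i/ → [+RTR]; bound reached.
From /ṣ/ at 12 rightward: 13 /n/ → [+RTR]; 14 /i/ → [+RTR]; bound reached.
From /ṣ/ at 12 leftward: 11 /ḍ/ is itself a trigger — this domain ends here.
From /ḍ/ at 15 rightward: 16 /n/ → [+RTR]; 17 /k/ transparent; word edge.
From /ḍ/ at 15 leftward: 14 /i/ → [+RTR]; 13 /n/ → [+RTR]; bound reached.
Targets with no active source: positions 6 7 stay [-emphatic].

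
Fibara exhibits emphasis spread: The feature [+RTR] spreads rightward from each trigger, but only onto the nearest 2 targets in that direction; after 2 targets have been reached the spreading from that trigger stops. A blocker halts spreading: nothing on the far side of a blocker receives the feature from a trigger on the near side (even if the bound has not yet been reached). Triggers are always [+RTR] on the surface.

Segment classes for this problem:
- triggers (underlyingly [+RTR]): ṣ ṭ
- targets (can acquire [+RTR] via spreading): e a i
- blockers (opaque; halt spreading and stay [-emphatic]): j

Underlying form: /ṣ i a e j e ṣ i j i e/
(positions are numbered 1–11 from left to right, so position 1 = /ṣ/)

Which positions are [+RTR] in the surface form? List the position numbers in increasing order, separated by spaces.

From /ṣ/ at 1 rightward: 2 /i/ → [+RTR]; 3 /a/ → [+RTR]; bound reached.
From /ṣ/ at 7 rightward: 8 /i/ → [+RTR]; 9 /j/ blocks.
Targets with no active source: positions 4 6 10 11 stay [-emphatic].

1 2 3 7 8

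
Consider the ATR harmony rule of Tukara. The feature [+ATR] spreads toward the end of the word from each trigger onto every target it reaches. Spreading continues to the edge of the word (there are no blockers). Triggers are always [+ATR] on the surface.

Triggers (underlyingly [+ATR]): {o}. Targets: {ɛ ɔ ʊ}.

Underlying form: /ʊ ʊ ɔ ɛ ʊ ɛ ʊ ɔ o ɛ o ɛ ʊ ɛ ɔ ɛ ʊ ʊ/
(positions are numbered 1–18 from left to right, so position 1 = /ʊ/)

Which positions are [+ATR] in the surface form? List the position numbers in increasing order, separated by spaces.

9 10 11 12 13 14 15 16 17 18

From /o/ at 9 rightward: 10 /ɛ/ → [+ATR]; 11 /o/ is itself a trigger — this domain ends here.
From /o/ at 11 rightward: 12 /ɛ/ → [+ATR]; 13 /ʊ/ → [+ATR]; 14 /ɛ/ → [+ATR]; 15 /ɔ/ → [+ATR]; 16 /ɛ/ → [+ATR]; 17 /ʊ/ → [+ATR]; 18 /ʊ/ → [+ATR]; word edge.
Targets with no active source: positions 1 2 3 4 5 6 7 8 stay [-ATR].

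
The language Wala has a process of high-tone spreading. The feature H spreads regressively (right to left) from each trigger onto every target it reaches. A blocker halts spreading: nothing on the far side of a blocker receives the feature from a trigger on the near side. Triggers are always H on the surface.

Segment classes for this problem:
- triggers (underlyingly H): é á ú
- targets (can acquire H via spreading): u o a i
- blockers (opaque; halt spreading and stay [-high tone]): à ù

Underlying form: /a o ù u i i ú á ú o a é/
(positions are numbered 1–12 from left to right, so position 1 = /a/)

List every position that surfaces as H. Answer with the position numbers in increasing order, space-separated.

4 5 6 7 8 9 10 11 12

From /ú/ at 7 leftward: 6 /i/ → H; 5 /i/ → H; 4 /u/ → H; 3 /ù/ blocks.
From /á/ at 8 leftward: 7 /ú/ is itself a trigger — this domain ends here.
From /ú/ at 9 leftward: 8 /á/ is itself a trigger — this domain ends here.
From /é/ at 12 leftward: 11 /a/ → H; 10 /o/ → H; 9 /ú/ is itself a trigger — this domain ends here.
Targets with no active source: positions 1 2 stay [-high tone].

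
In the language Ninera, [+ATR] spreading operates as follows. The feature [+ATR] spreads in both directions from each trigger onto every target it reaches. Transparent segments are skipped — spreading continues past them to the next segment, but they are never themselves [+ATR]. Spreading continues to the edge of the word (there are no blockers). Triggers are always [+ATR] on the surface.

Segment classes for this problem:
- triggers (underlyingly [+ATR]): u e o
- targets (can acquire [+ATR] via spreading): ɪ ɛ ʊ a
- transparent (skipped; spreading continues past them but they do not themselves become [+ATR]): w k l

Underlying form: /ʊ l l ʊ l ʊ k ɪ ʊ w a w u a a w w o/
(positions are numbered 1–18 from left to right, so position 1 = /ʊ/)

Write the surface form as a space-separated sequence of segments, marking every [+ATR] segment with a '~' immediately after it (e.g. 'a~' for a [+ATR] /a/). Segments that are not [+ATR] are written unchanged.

ʊ~ l l ʊ~ l ʊ~ k ɪ~ ʊ~ w a~ w u~ a~ a~ w w o~

From /u/ at 13 rightward: 14 /a/ → [+ATR]; 15 /a/ → [+ATR]; 16 /w/ transparent; 17 /w/ transparent; 18 /o/ is itself a trigger — this domain ends here.
From /u/ at 13 leftward: 12 /w/ transparent; 11 /a/ → [+ATR]; 10 /w/ transparent; 9 /ʊ/ → [+ATR]; 8 /ɪ/ → [+ATR]; 7 /k/ transparent; 6 /ʊ/ → [+ATR]; 5 /l/ transparent; 4 /ʊ/ → [+ATR]; 3 /l/ transparent; 2 /l/ transparent; 1 /ʊ/ → [+ATR]; word edge.
From /o/ at 18 rightward: word edge.
From /o/ at 18 leftward: 17 /w/ transparent; 16 /w/ transparent; 15 /a/ → [+ATR]; 14 /a/ → [+ATR]; 13 /u/ is itself a trigger — this domain ends here.
[+ATR] positions on the surface: 1 4 6 8 9 11 13 14 15 18.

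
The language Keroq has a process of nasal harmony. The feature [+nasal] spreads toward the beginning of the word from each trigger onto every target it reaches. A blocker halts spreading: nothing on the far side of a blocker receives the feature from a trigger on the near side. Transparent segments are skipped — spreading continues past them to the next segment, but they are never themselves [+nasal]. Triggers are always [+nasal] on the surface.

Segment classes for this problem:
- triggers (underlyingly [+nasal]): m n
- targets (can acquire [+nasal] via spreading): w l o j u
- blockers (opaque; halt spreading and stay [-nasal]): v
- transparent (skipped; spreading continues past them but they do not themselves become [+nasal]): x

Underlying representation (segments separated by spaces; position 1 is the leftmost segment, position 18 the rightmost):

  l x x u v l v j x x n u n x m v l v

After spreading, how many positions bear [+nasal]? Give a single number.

From /n/ at 11 leftward: 10 /x/ transparent; 9 /x/ transparent; 8 /j/ → [+nasal]; 7 /v/ blocks.
From /n/ at 13 leftward: 12 /u/ → [+nasal]; 11 /n/ is itself a trigger — this domain ends here.
From /m/ at 15 leftward: 14 /x/ transparent; 13 /n/ is itself a trigger — this domain ends here.
Targets with no active source: positions 1 4 6 17 stay [-nasal].
[+nasal] positions on the surface: 8 11 12 13 15.

5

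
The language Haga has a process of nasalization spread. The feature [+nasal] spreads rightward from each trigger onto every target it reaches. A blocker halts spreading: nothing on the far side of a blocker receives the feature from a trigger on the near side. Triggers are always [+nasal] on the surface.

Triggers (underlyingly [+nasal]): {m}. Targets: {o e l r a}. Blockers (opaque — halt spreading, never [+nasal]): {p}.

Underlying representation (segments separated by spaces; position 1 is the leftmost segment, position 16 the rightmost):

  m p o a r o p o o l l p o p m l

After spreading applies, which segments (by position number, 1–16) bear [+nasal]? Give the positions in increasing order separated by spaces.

1 15 16

From /m/ at 1 rightward: 2 /p/ blocks.
From /m/ at 15 rightward: 16 /l/ → [+nasal]; word edge.
Targets with no active source: positions 3 4 5 6 8 9 10 11 13 stay [-nasal].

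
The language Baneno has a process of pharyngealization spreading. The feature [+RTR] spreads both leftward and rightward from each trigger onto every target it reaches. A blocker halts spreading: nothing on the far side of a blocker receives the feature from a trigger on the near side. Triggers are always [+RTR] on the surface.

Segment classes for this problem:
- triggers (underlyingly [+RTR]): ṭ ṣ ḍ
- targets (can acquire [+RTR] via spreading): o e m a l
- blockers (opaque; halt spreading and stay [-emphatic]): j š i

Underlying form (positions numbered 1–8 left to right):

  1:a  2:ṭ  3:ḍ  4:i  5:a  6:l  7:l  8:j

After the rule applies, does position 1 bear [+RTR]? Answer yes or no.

From /ṭ/ at 2 rightward: 3 /ḍ/ is itself a trigger — this domain ends here.
From /ṭ/ at 2 leftward: 1 /a/ → [+RTR]; word edge.
From /ḍ/ at 3 rightward: 4 /i/ blocks.
From /ḍ/ at 3 leftward: 2 /ṭ/ is itself a trigger — this domain ends here.
Targets with no active source: positions 5 6 7 stay [-emphatic].
[+RTR] positions on the surface: 1 2 3.

yes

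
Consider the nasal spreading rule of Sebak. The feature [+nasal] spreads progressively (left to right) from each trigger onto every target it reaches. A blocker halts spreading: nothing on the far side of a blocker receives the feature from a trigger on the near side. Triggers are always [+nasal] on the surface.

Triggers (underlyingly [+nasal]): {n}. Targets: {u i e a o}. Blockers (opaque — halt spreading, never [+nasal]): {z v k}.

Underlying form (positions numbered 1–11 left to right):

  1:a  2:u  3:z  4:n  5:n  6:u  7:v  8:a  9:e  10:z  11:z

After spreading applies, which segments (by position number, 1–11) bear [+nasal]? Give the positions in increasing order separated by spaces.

4 5 6

From /n/ at 4 rightward: 5 /n/ is itself a trigger — this domain ends here.
From /n/ at 5 rightward: 6 /u/ → [+nasal]; 7 /v/ blocks.
Targets with no active source: positions 1 2 8 9 stay [-nasal].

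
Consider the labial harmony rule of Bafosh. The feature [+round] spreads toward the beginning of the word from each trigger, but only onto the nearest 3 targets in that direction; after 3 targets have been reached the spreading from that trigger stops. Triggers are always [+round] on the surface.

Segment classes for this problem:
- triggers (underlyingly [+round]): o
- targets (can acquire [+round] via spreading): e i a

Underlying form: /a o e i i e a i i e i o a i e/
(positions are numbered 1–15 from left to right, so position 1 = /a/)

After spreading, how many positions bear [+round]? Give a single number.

6

From /o/ at 2 leftward: 1 /a/ → [+round]; word edge.
From /o/ at 12 leftward: 11 /i/ → [+round]; 10 /e/ → [+round]; 9 /i/ → [+round]; bound reached.
Targets with no active source: positions 3 4 5 6 7 8 13 14 15 stay [-round].
[+round] positions on the surface: 1 2 9 10 11 12.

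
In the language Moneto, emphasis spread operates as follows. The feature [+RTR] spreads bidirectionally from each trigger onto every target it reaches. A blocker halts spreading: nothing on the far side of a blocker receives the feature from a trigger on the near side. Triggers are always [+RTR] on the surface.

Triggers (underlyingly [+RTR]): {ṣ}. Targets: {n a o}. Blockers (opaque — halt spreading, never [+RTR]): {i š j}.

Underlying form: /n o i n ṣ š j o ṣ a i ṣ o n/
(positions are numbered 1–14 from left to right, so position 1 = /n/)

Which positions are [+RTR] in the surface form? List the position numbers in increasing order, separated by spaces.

From /ṣ/ at 5 rightward: 6 /š/ blocks.
From /ṣ/ at 5 leftward: 4 /n/ → [+RTR]; 3 /i/ blocks.
From /ṣ/ at 9 rightward: 10 /a/ → [+RTR]; 11 /i/ blocks.
From /ṣ/ at 9 leftward: 8 /o/ → [+RTR]; 7 /j/ blocks.
From /ṣ/ at 12 rightward: 13 /o/ → [+RTR]; 14 /n/ → [+RTR]; word edge.
From /ṣ/ at 12 leftward: 11 /i/ blocks.
Targets with no active source: positions 1 2 stay [-emphatic].

4 5 8 9 10 12 13 14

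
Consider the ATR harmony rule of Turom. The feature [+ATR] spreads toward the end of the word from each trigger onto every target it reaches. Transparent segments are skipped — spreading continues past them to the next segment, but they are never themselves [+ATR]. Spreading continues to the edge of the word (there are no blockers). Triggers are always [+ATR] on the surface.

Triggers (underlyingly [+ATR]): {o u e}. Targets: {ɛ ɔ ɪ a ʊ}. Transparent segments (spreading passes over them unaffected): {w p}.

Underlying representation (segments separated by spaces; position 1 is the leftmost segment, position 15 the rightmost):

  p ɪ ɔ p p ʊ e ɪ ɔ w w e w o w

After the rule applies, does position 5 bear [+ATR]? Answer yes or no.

From /e/ at 7 rightward: 8 /ɪ/ → [+ATR]; 9 /ɔ/ → [+ATR]; 10 /w/ transparent; 11 /w/ transparent; 12 /e/ is itself a trigger — this domain ends here.
From /e/ at 12 rightward: 13 /w/ transparent; 14 /o/ is itself a trigger — this domain ends here.
From /o/ at 14 rightward: 15 /w/ transparent; word edge.
Targets with no active source: positions 2 3 6 stay [-ATR].
[+ATR] positions on the surface: 7 8 9 12 14.

no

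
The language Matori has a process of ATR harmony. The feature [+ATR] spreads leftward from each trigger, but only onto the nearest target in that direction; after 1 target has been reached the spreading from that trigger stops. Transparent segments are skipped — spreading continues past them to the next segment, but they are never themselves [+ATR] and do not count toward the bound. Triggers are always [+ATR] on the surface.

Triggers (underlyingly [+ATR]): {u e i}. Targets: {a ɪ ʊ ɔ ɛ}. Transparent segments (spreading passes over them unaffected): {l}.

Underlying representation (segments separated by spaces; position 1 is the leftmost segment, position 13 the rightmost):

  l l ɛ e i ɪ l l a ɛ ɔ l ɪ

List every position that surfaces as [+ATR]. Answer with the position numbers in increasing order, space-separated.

From /e/ at 4 leftward: 3 /ɛ/ → [+ATR]; bound reached.
From /i/ at 5 leftward: 4 /e/ is itself a trigger — this domain ends here.
Targets with no active source: positions 6 9 10 11 13 stay [-ATR].

3 4 5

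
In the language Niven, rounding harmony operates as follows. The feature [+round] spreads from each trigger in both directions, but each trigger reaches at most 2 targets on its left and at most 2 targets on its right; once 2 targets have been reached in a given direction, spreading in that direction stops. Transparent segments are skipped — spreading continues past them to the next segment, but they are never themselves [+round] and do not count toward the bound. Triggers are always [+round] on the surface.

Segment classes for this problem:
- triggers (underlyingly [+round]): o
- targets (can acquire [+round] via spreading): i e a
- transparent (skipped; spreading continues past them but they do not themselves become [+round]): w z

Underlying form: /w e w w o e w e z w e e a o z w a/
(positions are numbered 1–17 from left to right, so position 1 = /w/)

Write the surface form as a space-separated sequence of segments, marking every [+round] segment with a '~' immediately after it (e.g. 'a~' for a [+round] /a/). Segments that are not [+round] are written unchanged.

From /o/ at 5 rightward: 6 /e/ → [+round]; 7 /w/ transparent; 8 /e/ → [+round]; bound reached.
From /o/ at 5 leftward: 4 /w/ transparent; 3 /w/ transparent; 2 /e/ → [+round]; 1 /w/ transparent; word edge.
From /o/ at 14 rightward: 15 /z/ transparent; 16 /w/ transparent; 17 /a/ → [+round]; word edge.
From /o/ at 14 leftward: 13 /a/ → [+round]; 12 /e/ → [+round]; bound reached.
Target with no active source: position 11 stays [-round].
[+round] positions on the surface: 2 5 6 8 12 13 14 17.

w e~ w w o~ e~ w e~ z w e e~ a~ o~ z w a~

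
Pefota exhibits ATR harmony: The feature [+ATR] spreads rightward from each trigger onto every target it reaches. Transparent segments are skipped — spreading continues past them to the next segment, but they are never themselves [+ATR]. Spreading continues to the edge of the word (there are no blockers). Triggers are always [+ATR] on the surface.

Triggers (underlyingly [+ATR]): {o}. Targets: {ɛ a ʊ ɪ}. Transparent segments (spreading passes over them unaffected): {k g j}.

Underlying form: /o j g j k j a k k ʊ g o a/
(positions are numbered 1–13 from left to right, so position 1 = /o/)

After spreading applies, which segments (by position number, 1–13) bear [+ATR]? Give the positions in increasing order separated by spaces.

1 7 10 12 13

From /o/ at 1 rightward: 2 /j/ transparent; 3 /g/ transparent; 4 /j/ transparent; 5 /k/ transparent; 6 /j/ transparent; 7 /a/ → [+ATR]; 8 /k/ transparent; 9 /k/ transparent; 10 /ʊ/ → [+ATR]; 11 /g/ transparent; 12 /o/ is itself a trigger — this domain ends here.
From /o/ at 12 rightward: 13 /a/ → [+ATR]; word edge.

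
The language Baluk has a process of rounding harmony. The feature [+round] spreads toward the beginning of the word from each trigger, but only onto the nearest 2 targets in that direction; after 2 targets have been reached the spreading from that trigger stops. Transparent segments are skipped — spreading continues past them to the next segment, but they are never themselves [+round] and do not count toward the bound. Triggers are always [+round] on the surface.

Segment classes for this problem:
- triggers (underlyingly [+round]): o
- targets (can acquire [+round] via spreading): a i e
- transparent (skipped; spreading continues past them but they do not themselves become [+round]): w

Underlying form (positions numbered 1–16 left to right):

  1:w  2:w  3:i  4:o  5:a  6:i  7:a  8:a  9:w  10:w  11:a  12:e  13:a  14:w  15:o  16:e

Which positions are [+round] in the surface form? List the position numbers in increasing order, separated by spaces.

From /o/ at 4 leftward: 3 /i/ → [+round]; 2 /w/ transparent; 1 /w/ transparent; word edge.
From /o/ at 15 leftward: 14 /w/ transparent; 13 /a/ → [+round]; 12 /e/ → [+round]; bound reached.
Targets with no active source: positions 5 6 7 8 11 16 stay [-round].

3 4 12 13 15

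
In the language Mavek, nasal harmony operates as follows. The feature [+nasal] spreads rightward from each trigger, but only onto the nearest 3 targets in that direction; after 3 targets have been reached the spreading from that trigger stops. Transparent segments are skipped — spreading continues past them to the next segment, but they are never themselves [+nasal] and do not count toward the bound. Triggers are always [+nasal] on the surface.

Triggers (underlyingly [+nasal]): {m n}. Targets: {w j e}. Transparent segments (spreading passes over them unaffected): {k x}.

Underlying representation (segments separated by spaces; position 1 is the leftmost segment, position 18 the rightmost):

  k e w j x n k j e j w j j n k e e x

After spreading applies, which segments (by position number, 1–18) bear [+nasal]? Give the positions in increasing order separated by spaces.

From /n/ at 6 rightward: 7 /k/ transparent; 8 /j/ → [+nasal]; 9 /e/ → [+nasal]; 10 /j/ → [+nasal]; bound reached.
From /n/ at 14 rightward: 15 /k/ transparent; 16 /e/ → [+nasal]; 17 /e/ → [+nasal]; 18 /x/ transparent; word edge.
Targets with no active source: positions 2 3 4 11 12 13 stay [-nasal].

6 8 9 10 14 16 17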